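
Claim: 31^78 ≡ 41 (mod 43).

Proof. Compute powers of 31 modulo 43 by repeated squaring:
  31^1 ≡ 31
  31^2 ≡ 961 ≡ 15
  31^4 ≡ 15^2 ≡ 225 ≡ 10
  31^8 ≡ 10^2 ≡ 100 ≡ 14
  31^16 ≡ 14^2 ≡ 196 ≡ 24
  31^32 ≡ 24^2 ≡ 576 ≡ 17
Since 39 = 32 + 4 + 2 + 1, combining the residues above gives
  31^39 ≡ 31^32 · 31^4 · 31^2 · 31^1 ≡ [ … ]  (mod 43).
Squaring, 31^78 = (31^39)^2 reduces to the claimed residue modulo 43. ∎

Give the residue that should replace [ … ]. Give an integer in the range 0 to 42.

16

Multiply the listed residues: 17 · 10 · 15 · 31 = 170 → 2550 → 79050.
Reducing modulo 43: 79050 = 1838·43 + 16, so 31^39 ≡ 16.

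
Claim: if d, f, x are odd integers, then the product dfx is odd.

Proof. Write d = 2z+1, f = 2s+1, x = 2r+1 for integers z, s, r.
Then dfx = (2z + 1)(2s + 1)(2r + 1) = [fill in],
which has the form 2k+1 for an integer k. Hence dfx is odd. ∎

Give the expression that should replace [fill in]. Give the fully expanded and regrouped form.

Expanding: (2z + 1)(2s + 1)(2r + 1) = 8rsz + 4rs + 4rz + 2r + 4sz + 2s + 2z + 1.
Every term except the constant is even, so this is 2(4rsz + 2rs + 2rz + r + 2sz + s + z) + 1,
and 4rsz + 2rs + 2rz + r + 2sz + s + z ∈ ℤ gives the required form.

2(4rsz + 2rs + 2rz + r + 2sz + s + z) + 1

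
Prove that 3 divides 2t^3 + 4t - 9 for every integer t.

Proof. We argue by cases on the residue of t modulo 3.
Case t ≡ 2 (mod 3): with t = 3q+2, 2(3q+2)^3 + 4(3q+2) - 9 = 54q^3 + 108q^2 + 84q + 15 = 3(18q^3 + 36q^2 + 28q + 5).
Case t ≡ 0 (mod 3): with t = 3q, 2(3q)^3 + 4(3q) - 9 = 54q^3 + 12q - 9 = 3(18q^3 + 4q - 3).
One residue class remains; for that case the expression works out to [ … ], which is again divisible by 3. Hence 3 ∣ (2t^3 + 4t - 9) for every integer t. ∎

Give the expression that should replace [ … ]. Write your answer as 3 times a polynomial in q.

3(18q^3 + 18q^2 + 10q - 1)

The residues treated are {2, 0}, so the missing case is t ≡ 1 (mod 3); write t = 3q+1.
Then 2(3q+1)^3 + 4(3q+1) - 9 = 54q^3 + 54q^2 + 30q - 3 = 3(18q^3 + 18q^2 + 10q - 1).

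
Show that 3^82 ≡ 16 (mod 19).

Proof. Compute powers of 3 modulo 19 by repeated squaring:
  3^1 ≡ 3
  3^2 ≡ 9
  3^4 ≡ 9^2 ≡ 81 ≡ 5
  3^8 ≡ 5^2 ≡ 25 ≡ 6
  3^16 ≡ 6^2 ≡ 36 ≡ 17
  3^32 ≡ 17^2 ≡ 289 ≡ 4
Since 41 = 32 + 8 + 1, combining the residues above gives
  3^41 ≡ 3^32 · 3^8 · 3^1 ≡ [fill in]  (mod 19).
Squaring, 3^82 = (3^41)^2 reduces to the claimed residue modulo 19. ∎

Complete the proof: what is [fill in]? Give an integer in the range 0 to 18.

15

3^32 · 3^8 · 3^1 ≡ 4 · 6 · 3 = 72.
72 mod 19 = 15, so 3^41 ≡ 15 (mod 19).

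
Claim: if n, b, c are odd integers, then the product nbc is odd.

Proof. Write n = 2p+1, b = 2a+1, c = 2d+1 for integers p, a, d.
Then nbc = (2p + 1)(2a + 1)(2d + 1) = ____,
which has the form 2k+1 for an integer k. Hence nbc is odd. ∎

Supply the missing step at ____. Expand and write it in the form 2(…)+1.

Expanding: (2p + 1)(2a + 1)(2d + 1) = 8adp + 4ad + 4ap + 2a + 4dp + 2d + 2p + 1.
Every term except the constant is even, so this is 2(4adp + 2ad + 2ap + a + 2dp + d + p) + 1,
and 4adp + 2ad + 2ap + a + 2dp + d + p ∈ ℤ gives the required form.

2(4adp + 2ad + 2ap + a + 2dp + d + p) + 1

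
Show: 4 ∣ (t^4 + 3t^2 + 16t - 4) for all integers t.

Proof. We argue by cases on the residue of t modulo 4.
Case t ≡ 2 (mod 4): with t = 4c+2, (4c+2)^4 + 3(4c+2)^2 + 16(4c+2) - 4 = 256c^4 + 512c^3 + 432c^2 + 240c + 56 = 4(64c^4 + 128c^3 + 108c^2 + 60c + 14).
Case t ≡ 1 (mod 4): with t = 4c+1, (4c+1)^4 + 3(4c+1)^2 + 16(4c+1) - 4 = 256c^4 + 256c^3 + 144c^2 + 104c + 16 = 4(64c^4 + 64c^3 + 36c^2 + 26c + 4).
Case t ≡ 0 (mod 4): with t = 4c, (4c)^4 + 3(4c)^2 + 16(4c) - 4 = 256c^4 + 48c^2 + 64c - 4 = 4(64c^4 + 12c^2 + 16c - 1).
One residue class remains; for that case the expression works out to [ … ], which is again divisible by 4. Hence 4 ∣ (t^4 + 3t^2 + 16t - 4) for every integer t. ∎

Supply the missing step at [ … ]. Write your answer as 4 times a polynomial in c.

The residues treated are {2, 1, 0}, so the missing case is t ≡ 3 (mod 4); write t = 4c+3.
Then (4c+3)^4 + 3(4c+3)^2 + 16(4c+3) - 4 = 256c^4 + 768c^3 + 912c^2 + 568c + 152 = 4(64c^4 + 192c^3 + 228c^2 + 142c + 38).

4(64c^4 + 192c^3 + 228c^2 + 142c + 38)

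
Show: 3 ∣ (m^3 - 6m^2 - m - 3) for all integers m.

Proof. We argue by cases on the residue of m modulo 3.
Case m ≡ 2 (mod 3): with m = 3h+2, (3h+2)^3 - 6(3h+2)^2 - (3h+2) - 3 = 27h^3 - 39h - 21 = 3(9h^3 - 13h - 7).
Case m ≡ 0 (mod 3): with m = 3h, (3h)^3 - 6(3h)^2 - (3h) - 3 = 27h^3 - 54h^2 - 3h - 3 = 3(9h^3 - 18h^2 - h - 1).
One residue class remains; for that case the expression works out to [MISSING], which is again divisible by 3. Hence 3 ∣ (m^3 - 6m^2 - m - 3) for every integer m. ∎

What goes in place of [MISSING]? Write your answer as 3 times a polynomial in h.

3(9h^3 - 9h^2 - 10h - 3)

Only m ≡ 1 (mod 3) is unaccounted for. Put m = 3h+1:
(3h+1)^3 - 6(3h+1)^2 - (3h+1) - 3 expands to 27h^3 - 27h^2 - 30h - 9,
and factoring out 3 leaves 3(9h^3 - 9h^2 - 10h - 3).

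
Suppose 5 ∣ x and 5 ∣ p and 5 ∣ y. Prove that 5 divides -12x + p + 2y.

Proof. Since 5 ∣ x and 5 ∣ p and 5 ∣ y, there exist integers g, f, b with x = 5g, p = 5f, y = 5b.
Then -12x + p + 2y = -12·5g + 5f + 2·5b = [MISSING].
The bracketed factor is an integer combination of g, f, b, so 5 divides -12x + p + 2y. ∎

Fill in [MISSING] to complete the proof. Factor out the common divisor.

Pull the common 5 out of every term: -12·5g + 5f + 2·5b = 5(2b + f - 12g).
2b + f - 12g is an integer, which exhibits the divisibility.

5(2b + f - 12g)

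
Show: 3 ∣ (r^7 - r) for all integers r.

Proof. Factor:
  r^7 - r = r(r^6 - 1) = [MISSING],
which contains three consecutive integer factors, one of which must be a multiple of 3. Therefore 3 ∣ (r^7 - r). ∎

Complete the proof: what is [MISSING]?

r^6 - 1 = (r^2 - 1)(r^4 + r^2 + 1), and r^2 - 1 = (r-1)(r+1).
So r(r^6 - 1) = (r - 1)r(r + 1)(r^4 + r^2 + 1).

(r - 1)r(r + 1)(r^4 + r^2 + 1)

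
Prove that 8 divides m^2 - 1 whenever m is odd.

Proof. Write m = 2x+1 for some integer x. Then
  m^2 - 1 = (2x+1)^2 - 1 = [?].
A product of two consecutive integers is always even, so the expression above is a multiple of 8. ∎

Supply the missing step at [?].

4x(x + 1)

(2x+1)^2 - 1 = 4x^2 + 4x + 1 - 1 = 4x^2 + 4x = 4x(x+1).
Since x and x+1 are consecutive, x(x+1) is even, and 4·(even) is a multiple of 8.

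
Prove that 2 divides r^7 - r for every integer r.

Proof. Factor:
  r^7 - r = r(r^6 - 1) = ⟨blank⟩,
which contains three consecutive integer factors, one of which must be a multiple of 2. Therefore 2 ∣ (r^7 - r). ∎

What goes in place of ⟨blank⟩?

(r - 1)r(r + 1)(r^4 + r^2 + 1)

r^6 - 1 = (r^2 - 1)(r^4 + r^2 + 1), and r^2 - 1 = (r-1)(r+1).
So r(r^6 - 1) = (r - 1)r(r + 1)(r^4 + r^2 + 1).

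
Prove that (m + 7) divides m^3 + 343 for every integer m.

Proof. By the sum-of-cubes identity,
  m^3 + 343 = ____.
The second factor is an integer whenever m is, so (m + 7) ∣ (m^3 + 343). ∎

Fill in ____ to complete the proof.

(m + 7)(m^2 - 7m + 49)

Polynomial division of m^3 + 343 by m + 7 leaves remainder 0 and quotient m^2 - 7m + 49.
Hence m^3 + 343 = (m + 7)(m^2 - 7m + 49).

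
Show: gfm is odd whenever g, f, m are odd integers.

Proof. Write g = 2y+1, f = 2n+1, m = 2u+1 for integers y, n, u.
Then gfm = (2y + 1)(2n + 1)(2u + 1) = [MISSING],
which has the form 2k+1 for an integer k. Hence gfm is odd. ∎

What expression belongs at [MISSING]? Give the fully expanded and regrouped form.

2(4nuy + 2nu + 2ny + n + 2uy + u + y) + 1

(2y + 1)(2n + 1)(2u + 1) = 8nuy + 4nu + 4ny + 2n + 4uy + 2u + 2y + 1
= 2(4nuy + 2nu + 2ny + n + 2uy + u + y) + 1.
Since 4nuy + 2nu + 2ny + n + 2uy + u + y is an integer, the product is of the form 2k+1 for an integer k.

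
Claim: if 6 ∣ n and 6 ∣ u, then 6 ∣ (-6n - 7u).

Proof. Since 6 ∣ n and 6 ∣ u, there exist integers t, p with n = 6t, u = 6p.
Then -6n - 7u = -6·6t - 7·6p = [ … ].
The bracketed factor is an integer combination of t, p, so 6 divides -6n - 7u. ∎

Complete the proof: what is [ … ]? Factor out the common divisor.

Each term has a factor of 6: -6·6t - 7·6p = 6·(-7p - 6t).
Since -7p - 6t is an integer, 6 ∣ (-6n - 7u).

6(-7p - 6t)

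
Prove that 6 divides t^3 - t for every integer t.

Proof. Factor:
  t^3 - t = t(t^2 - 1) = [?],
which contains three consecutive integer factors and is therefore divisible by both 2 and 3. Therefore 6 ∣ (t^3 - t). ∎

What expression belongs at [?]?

(t - 1)t(t + 1)

t(t^2 - 1) = t(t - 1)(t + 1) = (t - 1)t(t + 1).
These three factors are consecutive integers, so their product is divisible by 6.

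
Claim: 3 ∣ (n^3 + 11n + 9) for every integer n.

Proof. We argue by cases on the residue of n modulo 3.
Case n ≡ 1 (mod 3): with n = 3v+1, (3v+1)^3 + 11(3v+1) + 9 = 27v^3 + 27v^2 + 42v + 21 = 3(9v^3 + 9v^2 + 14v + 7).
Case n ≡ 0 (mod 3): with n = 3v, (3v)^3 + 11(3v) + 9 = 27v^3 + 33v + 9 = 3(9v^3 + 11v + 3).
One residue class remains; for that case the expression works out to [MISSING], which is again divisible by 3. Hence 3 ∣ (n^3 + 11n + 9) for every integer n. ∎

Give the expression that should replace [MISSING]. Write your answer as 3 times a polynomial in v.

Only n ≡ 2 (mod 3) is unaccounted for. Put n = 3v+2:
(3v+2)^3 + 11(3v+2) + 9 expands to 27v^3 + 54v^2 + 69v + 39,
and factoring out 3 leaves 3(9v^3 + 18v^2 + 23v + 13).

3(9v^3 + 18v^2 + 23v + 13)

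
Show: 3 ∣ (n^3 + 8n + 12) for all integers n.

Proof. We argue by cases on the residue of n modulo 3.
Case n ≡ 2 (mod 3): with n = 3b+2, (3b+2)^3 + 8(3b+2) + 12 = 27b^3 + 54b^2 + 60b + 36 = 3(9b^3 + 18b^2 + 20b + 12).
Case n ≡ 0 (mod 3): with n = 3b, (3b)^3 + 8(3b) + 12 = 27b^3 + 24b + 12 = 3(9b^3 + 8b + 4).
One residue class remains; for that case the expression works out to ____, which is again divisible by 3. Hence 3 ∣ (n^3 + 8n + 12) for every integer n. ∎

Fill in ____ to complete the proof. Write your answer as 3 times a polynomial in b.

The residues treated are {2, 0}, so the missing case is n ≡ 1 (mod 3); write n = 3b+1.
Then (3b+1)^3 + 8(3b+1) + 12 = 27b^3 + 27b^2 + 33b + 21 = 3(9b^3 + 9b^2 + 11b + 7).

3(9b^3 + 9b^2 + 11b + 7)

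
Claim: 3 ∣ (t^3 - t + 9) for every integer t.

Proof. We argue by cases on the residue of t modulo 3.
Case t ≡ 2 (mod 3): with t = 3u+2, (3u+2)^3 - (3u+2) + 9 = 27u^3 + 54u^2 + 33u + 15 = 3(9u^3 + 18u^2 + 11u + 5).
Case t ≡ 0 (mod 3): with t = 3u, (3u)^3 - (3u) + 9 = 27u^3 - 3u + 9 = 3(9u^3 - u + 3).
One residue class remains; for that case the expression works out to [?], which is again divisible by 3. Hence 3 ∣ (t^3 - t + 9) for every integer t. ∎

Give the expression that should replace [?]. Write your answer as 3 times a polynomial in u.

Only t ≡ 1 (mod 3) is unaccounted for. Put t = 3u+1:
(3u+1)^3 - (3u+1) + 9 expands to 27u^3 + 27u^2 + 6u + 9,
and factoring out 3 leaves 3(9u^3 + 9u^2 + 2u + 3).

3(9u^3 + 9u^2 + 2u + 3)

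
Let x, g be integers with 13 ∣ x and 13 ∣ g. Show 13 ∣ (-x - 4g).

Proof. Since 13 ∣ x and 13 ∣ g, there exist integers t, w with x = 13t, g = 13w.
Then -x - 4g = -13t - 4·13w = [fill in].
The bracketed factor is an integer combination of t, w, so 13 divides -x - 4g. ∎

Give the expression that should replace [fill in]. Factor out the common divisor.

13(-t - 4w)

Each term has a factor of 13: -13t - 4·13w = 13·(-t - 4w).
Since -t - 4w is an integer, 13 ∣ (-x - 4g).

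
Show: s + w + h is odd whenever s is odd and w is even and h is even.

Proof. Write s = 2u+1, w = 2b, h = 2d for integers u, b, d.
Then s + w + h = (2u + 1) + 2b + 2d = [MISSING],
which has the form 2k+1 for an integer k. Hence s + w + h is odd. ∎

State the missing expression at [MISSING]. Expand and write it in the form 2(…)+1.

2(b + d + u) + 1

(2u + 1) + 2b + 2d = 2b + 2d + 2u + 1
= 2(b + d + u) + 1.
Since b + d + u is an integer, the sum is of the form 2k+1 for an integer k.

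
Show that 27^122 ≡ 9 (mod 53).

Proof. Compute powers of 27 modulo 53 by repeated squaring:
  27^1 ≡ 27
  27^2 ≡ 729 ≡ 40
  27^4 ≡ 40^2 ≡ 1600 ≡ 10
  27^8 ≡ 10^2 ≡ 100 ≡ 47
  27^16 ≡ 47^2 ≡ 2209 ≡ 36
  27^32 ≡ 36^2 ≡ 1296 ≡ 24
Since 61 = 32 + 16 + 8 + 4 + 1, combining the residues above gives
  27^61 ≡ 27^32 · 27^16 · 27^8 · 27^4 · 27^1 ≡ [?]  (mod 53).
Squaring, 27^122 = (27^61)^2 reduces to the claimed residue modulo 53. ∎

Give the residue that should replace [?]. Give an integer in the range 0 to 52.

27^32 · 27^16 · 27^8 · 27^4 · 27^1 ≡ 24 · 36 · 47 · 10 · 27 = 10964160.
10964160 mod 53 = 50, so 27^61 ≡ 50 (mod 53).

50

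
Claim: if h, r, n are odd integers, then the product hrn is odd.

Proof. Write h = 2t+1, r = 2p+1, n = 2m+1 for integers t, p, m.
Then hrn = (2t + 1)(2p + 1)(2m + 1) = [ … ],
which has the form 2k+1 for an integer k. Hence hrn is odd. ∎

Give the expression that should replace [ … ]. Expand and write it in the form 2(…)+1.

Expanding: (2t + 1)(2p + 1)(2m + 1) = 8mpt + 4mp + 4mt + 2m + 4pt + 2p + 2t + 1.
Every term except the constant is even, so this is 2(4mpt + 2mp + 2mt + m + 2pt + p + t) + 1,
and 4mpt + 2mp + 2mt + m + 2pt + p + t ∈ ℤ gives the required form.

2(4mpt + 2mp + 2mt + m + 2pt + p + t) + 1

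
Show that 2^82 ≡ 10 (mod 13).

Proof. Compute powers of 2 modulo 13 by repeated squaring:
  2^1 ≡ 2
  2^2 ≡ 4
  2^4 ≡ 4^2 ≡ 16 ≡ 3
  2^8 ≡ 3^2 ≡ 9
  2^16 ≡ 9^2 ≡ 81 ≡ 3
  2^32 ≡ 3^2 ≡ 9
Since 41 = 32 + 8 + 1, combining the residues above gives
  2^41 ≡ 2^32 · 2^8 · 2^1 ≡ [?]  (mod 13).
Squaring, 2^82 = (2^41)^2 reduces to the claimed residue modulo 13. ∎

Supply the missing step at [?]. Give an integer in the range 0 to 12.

2^32 · 2^8 · 2^1 ≡ 9 · 9 · 2 = 162.
162 mod 13 = 6, so 2^41 ≡ 6 (mod 13).

6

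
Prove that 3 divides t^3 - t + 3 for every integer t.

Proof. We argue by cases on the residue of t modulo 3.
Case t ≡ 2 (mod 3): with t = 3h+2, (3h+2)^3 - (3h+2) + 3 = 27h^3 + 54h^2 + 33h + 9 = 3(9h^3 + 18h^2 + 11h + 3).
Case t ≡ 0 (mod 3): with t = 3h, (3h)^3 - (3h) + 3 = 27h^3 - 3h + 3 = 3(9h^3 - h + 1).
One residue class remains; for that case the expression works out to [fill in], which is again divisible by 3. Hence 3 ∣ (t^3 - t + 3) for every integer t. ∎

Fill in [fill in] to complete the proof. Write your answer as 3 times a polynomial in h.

3(9h^3 + 9h^2 + 2h + 1)

Only t ≡ 1 (mod 3) is unaccounted for. Put t = 3h+1:
(3h+1)^3 - (3h+1) + 3 expands to 27h^3 + 27h^2 + 6h + 3,
and factoring out 3 leaves 3(9h^3 + 9h^2 + 2h + 1).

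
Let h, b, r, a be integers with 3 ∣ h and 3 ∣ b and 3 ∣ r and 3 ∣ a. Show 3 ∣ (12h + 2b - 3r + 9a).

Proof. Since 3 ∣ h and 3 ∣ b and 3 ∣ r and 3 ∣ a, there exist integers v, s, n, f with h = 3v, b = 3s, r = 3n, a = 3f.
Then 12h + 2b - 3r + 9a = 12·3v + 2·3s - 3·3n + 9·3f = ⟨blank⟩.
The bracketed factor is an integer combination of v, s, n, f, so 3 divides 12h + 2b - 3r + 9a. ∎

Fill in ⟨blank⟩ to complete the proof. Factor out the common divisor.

3(9f - 3n + 2s + 12v)

Each term has a factor of 3: 12·3v + 2·3s - 3·3n + 9·3f = 3·(9f - 3n + 2s + 12v).
Since 9f - 3n + 2s + 12v is an integer, 3 ∣ (12h + 2b - 3r + 9a).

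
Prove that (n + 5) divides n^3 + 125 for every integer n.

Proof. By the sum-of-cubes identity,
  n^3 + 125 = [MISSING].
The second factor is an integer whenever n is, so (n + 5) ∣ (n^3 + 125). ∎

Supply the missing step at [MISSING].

(n + 5)(n^2 - 5n + 25)

a^3 + b^3 = (a + b)(a^2 - ab + b^2). With a = n, b = 5:
n^3 + 125 = (n + 5)(n^2 - 5n + 25).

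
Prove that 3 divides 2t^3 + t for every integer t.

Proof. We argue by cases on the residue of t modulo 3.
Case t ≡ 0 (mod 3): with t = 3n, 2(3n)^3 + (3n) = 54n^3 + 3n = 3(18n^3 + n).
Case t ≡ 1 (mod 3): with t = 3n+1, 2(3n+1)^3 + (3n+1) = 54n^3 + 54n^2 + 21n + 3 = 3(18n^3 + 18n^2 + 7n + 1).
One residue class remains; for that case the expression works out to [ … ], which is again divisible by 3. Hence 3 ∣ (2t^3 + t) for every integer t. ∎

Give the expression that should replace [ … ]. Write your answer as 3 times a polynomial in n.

The residues treated are {0, 1}, so the missing case is t ≡ 2 (mod 3); write t = 3n+2.
Then 2(3n+2)^3 + (3n+2) = 54n^3 + 108n^2 + 75n + 18 = 3(18n^3 + 36n^2 + 25n + 6).

3(18n^3 + 36n^2 + 25n + 6)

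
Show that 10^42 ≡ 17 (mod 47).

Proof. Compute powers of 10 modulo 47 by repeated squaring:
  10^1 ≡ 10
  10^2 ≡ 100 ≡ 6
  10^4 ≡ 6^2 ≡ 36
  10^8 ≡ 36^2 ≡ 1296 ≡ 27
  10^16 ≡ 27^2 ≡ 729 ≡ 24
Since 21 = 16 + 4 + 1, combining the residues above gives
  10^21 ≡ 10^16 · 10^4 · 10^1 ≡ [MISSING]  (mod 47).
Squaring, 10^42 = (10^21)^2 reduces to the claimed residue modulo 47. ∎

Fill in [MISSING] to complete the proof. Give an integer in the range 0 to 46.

10^16 · 10^4 · 10^1 ≡ 24 · 36 · 10 = 8640.
8640 mod 47 = 39, so 10^21 ≡ 39 (mod 47).

39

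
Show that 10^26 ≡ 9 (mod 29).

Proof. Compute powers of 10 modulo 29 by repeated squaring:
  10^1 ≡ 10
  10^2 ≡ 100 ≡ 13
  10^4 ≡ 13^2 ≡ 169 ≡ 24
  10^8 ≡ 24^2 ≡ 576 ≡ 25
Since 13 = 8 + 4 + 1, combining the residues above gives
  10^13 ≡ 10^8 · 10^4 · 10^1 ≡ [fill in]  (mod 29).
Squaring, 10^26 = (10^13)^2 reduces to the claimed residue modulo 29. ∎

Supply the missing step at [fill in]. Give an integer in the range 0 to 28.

Multiply the listed residues: 25 · 24 · 10 = 600 → 6000.
Reducing modulo 29: 6000 = 206·29 + 26, so 10^13 ≡ 26.

26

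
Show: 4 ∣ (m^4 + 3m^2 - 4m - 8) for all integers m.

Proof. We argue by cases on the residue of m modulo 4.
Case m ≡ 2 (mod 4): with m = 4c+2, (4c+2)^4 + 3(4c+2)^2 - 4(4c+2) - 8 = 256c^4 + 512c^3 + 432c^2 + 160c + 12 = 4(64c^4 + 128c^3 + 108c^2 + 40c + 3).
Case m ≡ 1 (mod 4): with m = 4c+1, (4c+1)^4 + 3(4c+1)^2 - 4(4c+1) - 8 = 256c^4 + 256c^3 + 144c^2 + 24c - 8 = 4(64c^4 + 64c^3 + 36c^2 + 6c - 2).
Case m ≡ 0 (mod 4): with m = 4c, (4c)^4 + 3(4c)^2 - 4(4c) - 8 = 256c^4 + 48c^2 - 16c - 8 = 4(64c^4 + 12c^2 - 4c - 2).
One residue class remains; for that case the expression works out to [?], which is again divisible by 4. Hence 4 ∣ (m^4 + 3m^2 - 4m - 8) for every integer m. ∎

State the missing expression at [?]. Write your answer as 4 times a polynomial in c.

4(64c^4 + 192c^3 + 228c^2 + 122c + 22)

Only m ≡ 3 (mod 4) is unaccounted for. Put m = 4c+3:
(4c+3)^4 + 3(4c+3)^2 - 4(4c+3) - 8 expands to 256c^4 + 768c^3 + 912c^2 + 488c + 88,
and factoring out 4 leaves 4(64c^4 + 192c^3 + 228c^2 + 122c + 22).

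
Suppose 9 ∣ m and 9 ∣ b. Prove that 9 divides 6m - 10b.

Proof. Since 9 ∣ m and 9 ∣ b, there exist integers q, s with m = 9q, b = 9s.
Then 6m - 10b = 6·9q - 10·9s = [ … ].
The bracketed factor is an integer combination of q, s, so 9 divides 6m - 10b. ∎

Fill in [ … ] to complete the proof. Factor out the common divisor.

Pull the common 9 out of every term: 6·9q - 10·9s = 9(6q - 10s).
6q - 10s is an integer, which exhibits the divisibility.

9(6q - 10s)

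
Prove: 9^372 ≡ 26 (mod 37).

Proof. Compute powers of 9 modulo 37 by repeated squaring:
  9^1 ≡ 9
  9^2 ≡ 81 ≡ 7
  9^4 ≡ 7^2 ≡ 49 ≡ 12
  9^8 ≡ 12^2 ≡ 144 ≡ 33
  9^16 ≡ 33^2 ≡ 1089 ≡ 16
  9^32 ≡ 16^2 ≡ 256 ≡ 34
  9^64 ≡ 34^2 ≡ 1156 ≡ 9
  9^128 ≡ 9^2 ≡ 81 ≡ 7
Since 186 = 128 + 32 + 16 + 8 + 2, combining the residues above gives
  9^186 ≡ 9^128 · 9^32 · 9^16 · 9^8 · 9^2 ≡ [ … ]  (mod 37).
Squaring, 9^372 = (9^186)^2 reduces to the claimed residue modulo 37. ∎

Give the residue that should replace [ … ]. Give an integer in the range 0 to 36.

10

9^128 · 9^32 · 9^16 · 9^8 · 9^2 ≡ 7 · 34 · 16 · 33 · 7 = 879648.
879648 mod 37 = 10, so 9^186 ≡ 10 (mod 37).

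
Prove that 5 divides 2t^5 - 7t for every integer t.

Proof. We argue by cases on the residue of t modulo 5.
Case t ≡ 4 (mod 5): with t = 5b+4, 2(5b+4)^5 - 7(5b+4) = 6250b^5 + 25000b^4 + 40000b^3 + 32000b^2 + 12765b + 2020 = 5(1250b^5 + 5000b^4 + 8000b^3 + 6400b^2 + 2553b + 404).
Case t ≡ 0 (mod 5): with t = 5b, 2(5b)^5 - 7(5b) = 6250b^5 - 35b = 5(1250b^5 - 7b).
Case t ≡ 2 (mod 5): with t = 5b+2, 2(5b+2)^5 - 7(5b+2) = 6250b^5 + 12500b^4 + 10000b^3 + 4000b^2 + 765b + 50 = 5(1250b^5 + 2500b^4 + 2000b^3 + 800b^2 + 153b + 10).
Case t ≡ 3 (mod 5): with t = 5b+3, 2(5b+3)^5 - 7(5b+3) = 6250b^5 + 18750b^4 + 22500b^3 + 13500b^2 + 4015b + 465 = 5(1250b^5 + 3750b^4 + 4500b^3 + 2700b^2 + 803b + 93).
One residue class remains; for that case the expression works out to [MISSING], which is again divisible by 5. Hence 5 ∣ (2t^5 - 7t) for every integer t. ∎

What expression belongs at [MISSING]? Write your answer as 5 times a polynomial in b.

5(1250b^5 + 1250b^4 + 500b^3 + 100b^2 + 3b - 1)

The residues treated are {4, 0, 2, 3}, so the missing case is t ≡ 1 (mod 5); write t = 5b+1.
Then 2(5b+1)^5 - 7(5b+1) = 6250b^5 + 6250b^4 + 2500b^3 + 500b^2 + 15b - 5 = 5(1250b^5 + 1250b^4 + 500b^3 + 100b^2 + 3b - 1).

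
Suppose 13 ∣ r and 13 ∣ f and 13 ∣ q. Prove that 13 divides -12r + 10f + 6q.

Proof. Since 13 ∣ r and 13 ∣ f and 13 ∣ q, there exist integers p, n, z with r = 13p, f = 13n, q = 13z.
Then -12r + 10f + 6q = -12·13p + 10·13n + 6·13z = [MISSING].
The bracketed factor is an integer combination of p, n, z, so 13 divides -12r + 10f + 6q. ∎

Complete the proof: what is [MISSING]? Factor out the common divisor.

Each term has a factor of 13: -12·13p + 10·13n + 6·13z = 13·(10n - 12p + 6z).
Since 10n - 12p + 6z is an integer, 13 ∣ (-12r + 10f + 6q).

13(10n - 12p + 6z)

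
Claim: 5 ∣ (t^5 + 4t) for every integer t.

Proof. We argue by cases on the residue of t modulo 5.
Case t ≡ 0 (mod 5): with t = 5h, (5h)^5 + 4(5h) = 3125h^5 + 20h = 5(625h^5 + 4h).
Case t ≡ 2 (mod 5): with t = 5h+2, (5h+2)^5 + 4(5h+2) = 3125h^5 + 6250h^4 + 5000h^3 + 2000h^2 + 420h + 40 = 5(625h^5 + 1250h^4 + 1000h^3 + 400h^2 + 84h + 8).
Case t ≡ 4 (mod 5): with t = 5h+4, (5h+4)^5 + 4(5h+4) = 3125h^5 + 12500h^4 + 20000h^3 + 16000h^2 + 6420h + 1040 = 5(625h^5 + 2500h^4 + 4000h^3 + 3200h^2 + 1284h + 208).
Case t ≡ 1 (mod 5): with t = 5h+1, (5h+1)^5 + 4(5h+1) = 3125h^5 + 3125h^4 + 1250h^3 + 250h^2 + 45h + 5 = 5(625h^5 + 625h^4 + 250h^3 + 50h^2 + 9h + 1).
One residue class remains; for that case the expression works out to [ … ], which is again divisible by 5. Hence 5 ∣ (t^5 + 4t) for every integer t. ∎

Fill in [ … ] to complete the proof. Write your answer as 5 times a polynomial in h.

5(625h^5 + 1875h^4 + 2250h^3 + 1350h^2 + 409h + 51)

The residues treated are {0, 2, 4, 1}, so the missing case is t ≡ 3 (mod 5); write t = 5h+3.
Then (5h+3)^5 + 4(5h+3) = 3125h^5 + 9375h^4 + 11250h^3 + 6750h^2 + 2045h + 255 = 5(625h^5 + 1875h^4 + 2250h^3 + 1350h^2 + 409h + 51).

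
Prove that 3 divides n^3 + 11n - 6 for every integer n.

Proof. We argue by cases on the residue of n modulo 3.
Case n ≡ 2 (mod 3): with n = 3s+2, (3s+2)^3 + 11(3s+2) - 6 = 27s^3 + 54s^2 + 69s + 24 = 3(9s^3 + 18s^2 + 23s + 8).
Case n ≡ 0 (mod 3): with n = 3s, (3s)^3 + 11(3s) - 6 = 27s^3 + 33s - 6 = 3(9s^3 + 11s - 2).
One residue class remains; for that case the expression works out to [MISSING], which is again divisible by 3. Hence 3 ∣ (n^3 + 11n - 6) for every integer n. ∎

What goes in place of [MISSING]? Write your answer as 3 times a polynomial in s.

Only n ≡ 1 (mod 3) is unaccounted for. Put n = 3s+1:
(3s+1)^3 + 11(3s+1) - 6 expands to 27s^3 + 27s^2 + 42s + 6,
and factoring out 3 leaves 3(9s^3 + 9s^2 + 14s + 2).

3(9s^3 + 9s^2 + 14s + 2)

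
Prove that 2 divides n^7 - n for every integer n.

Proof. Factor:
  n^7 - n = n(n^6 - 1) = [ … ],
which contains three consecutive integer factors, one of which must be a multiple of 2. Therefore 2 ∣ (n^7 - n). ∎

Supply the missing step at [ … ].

n^6 - 1 = (n^2 - 1)(n^4 + n^2 + 1), and n^2 - 1 = (n-1)(n+1).
So n(n^6 - 1) = (n - 1)n(n + 1)(n^4 + n^2 + 1).

(n - 1)n(n + 1)(n^4 + n^2 + 1)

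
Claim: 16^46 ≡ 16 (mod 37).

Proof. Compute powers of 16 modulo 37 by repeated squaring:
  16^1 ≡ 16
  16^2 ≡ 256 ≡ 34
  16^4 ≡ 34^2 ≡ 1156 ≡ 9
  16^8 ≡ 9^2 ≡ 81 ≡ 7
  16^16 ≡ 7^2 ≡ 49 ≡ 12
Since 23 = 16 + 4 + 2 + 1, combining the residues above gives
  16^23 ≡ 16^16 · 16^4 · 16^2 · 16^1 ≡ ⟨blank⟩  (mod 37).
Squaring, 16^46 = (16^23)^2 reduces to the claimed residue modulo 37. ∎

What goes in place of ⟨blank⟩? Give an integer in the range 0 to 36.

33

Multiply the listed residues: 12 · 9 · 34 · 16 = 108 → 3672 → 58752.
Reducing modulo 37: 58752 = 1587·37 + 33, so 16^23 ≡ 33.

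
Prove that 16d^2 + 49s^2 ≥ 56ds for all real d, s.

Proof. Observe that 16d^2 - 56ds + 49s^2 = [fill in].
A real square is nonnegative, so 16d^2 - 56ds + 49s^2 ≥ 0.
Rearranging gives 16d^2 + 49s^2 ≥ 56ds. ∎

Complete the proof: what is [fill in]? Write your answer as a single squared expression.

(4d - 7s)^2

16d^2 - 56ds + 49s^2 is a perfect-square trinomial: the outer terms are (4d)^2 and (7s)^2, and the cross term is -2·4d·7s.
So 16d^2 - 56ds + 49s^2 = (4d - 7s)^2 ≥ 0.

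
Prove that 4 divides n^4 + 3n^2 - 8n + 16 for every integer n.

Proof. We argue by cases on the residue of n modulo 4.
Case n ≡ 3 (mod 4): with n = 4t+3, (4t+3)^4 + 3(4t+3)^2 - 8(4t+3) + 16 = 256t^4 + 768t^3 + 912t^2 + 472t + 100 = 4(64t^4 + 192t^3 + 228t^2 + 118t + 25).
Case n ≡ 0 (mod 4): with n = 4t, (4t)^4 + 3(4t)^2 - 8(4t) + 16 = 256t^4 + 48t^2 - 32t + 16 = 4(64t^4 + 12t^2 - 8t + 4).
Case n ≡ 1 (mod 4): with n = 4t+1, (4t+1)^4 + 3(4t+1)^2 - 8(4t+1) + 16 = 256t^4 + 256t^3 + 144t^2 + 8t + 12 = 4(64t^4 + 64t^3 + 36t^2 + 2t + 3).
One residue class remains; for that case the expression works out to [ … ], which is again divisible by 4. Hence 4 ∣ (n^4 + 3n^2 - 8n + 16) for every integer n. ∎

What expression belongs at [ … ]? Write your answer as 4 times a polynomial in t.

The residues treated are {3, 0, 1}, so the missing case is n ≡ 2 (mod 4); write n = 4t+2.
Then (4t+2)^4 + 3(4t+2)^2 - 8(4t+2) + 16 = 256t^4 + 512t^3 + 432t^2 + 144t + 28 = 4(64t^4 + 128t^3 + 108t^2 + 36t + 7).

4(64t^4 + 128t^3 + 108t^2 + 36t + 7)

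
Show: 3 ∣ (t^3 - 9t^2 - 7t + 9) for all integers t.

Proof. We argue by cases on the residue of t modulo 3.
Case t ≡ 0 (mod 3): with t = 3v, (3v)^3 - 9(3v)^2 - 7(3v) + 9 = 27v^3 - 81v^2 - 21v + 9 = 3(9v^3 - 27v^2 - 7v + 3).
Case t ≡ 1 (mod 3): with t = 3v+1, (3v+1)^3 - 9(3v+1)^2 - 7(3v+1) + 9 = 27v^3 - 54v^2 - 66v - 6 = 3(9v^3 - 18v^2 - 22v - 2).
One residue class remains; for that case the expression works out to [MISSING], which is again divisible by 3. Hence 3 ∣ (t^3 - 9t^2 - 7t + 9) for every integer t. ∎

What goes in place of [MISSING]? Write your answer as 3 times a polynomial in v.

3(9v^3 - 9v^2 - 31v - 11)

Only t ≡ 2 (mod 3) is unaccounted for. Put t = 3v+2:
(3v+2)^3 - 9(3v+2)^2 - 7(3v+2) + 9 expands to 27v^3 - 27v^2 - 93v - 33,
and factoring out 3 leaves 3(9v^3 - 9v^2 - 31v - 11).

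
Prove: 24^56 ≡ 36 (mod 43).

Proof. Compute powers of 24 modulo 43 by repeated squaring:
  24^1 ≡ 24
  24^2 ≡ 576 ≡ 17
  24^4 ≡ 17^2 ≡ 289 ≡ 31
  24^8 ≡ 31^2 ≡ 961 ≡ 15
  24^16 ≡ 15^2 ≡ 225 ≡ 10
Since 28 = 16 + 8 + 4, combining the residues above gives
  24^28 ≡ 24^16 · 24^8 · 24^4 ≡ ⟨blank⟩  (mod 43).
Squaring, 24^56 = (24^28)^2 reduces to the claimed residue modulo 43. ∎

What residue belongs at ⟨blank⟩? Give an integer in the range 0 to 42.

24^16 · 24^8 · 24^4 ≡ 10 · 15 · 31 = 4650.
4650 mod 43 = 6, so 24^28 ≡ 6 (mod 43).

6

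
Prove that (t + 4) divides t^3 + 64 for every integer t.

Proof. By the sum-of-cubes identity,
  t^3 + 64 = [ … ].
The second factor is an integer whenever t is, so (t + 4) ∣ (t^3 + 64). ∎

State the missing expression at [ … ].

(t + 4)(t^2 - 4t + 16)

Polynomial division of t^3 + 64 by t + 4 leaves remainder 0 and quotient t^2 - 4t + 16.
Hence t^3 + 64 = (t + 4)(t^2 - 4t + 16).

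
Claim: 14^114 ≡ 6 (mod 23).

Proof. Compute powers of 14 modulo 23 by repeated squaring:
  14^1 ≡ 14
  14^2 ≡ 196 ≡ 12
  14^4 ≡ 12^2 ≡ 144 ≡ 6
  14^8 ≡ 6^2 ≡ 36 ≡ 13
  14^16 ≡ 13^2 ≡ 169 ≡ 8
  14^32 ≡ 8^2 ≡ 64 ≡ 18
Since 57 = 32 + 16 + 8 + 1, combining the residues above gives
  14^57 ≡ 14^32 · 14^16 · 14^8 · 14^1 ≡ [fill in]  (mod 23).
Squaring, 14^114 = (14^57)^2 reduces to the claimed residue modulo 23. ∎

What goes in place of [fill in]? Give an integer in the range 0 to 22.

14^32 · 14^16 · 14^8 · 14^1 ≡ 18 · 8 · 13 · 14 = 26208.
26208 mod 23 = 11, so 14^57 ≡ 11 (mod 23).

11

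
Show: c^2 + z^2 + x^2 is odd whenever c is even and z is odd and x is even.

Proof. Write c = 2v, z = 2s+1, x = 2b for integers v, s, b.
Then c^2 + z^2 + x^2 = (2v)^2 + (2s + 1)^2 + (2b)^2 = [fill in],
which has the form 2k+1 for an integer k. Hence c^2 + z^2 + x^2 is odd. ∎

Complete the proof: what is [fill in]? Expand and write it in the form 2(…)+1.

2(2b^2 + 2s^2 + 2s + 2v^2) + 1

Expanding: (2v)^2 + (2s + 1)^2 + (2b)^2 = 4b^2 + 4s^2 + 4s + 4v^2 + 1.
Every term except the constant is even, so this is 2(2b^2 + 2s^2 + 2s + 2v^2) + 1,
and 2b^2 + 2s^2 + 2s + 2v^2 ∈ ℤ gives the required form.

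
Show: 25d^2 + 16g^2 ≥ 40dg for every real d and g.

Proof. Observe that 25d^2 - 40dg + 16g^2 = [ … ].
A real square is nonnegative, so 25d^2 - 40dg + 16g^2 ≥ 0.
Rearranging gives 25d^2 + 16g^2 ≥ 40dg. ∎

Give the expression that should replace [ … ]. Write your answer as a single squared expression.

(5d - 4g)^2

25d^2 - 40dg + 16g^2 is a perfect-square trinomial: the outer terms are (5d)^2 and (4g)^2, and the cross term is -2·5d·4g.
So 25d^2 - 40dg + 16g^2 = (5d - 4g)^2 ≥ 0.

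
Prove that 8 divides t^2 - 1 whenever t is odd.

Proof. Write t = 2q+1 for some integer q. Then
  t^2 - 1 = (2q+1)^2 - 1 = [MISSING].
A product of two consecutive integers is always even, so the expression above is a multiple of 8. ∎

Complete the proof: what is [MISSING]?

4q(q + 1)

(2q+1)^2 - 1 = 4q^2 + 4q + 1 - 1 = 4q^2 + 4q = 4q(q+1).
Since q and q+1 are consecutive, q(q+1) is even, and 4·(even) is a multiple of 8.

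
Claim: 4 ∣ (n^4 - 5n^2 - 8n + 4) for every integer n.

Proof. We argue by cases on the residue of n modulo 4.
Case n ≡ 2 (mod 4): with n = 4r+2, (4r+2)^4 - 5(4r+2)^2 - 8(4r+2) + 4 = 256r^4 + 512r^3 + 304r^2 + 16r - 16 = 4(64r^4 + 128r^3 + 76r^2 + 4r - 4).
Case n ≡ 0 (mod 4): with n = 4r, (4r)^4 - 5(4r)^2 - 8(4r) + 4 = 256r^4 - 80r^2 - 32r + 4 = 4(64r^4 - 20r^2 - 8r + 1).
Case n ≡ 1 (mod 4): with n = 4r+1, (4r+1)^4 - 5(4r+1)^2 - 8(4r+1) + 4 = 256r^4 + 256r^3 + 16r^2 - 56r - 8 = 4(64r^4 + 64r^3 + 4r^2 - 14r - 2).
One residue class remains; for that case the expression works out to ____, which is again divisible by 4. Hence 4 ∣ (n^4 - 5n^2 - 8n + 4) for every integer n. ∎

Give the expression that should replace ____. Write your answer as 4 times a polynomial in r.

Only n ≡ 3 (mod 4) is unaccounted for. Put n = 4r+3:
(4r+3)^4 - 5(4r+3)^2 - 8(4r+3) + 4 expands to 256r^4 + 768r^3 + 784r^2 + 280r + 16,
and factoring out 4 leaves 4(64r^4 + 192r^3 + 196r^2 + 70r + 4).

4(64r^4 + 192r^3 + 196r^2 + 70r + 4)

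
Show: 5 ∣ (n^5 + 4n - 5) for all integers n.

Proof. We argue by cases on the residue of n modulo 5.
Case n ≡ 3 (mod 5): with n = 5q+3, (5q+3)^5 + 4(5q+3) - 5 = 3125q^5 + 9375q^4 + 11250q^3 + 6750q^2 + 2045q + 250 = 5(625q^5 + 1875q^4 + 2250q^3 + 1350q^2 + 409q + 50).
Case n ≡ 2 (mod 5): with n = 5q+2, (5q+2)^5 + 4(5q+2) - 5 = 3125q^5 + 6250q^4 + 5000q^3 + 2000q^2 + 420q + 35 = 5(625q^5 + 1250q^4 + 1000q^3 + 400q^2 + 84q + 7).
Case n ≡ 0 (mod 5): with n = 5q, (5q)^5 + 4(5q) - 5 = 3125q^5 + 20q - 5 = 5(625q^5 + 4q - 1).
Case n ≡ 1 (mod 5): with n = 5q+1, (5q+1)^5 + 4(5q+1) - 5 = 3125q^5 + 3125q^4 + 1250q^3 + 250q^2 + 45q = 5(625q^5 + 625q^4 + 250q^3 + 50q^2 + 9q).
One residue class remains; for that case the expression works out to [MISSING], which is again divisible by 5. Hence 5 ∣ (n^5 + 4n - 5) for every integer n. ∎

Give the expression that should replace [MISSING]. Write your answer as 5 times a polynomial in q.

The residues treated are {3, 2, 0, 1}, so the missing case is n ≡ 4 (mod 5); write n = 5q+4.
Then (5q+4)^5 + 4(5q+4) - 5 = 3125q^5 + 12500q^4 + 20000q^3 + 16000q^2 + 6420q + 1035 = 5(625q^5 + 2500q^4 + 4000q^3 + 3200q^2 + 1284q + 207).

5(625q^5 + 2500q^4 + 4000q^3 + 3200q^2 + 1284q + 207)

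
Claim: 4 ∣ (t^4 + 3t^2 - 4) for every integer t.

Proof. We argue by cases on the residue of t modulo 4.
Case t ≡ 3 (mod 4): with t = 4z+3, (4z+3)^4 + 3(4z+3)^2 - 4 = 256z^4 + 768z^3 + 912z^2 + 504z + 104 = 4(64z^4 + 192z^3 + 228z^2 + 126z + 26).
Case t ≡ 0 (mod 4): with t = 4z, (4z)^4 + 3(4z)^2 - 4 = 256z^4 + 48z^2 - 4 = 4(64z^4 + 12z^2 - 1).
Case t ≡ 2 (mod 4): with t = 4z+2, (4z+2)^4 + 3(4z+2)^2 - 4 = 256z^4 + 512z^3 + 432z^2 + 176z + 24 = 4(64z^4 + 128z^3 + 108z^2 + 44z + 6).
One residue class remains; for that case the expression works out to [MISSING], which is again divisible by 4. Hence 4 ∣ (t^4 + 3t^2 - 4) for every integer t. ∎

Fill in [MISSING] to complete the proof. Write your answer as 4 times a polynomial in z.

4(64z^4 + 64z^3 + 36z^2 + 10z)

Only t ≡ 1 (mod 4) is unaccounted for. Put t = 4z+1:
(4z+1)^4 + 3(4z+1)^2 - 4 expands to 256z^4 + 256z^3 + 144z^2 + 40z,
and factoring out 4 leaves 4(64z^4 + 64z^3 + 36z^2 + 10z).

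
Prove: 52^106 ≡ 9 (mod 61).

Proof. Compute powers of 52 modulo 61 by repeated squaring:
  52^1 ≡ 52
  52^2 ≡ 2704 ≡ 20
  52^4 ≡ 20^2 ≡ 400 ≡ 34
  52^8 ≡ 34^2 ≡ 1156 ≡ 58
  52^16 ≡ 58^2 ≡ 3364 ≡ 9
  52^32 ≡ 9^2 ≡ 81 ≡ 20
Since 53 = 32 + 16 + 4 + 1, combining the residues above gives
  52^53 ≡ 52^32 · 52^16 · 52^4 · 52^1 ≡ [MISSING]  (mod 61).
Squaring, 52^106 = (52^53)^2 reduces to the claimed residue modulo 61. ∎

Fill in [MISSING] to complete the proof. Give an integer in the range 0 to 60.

3

52^32 · 52^16 · 52^4 · 52^1 ≡ 20 · 9 · 34 · 52 = 318240.
318240 mod 61 = 3, so 52^53 ≡ 3 (mod 61).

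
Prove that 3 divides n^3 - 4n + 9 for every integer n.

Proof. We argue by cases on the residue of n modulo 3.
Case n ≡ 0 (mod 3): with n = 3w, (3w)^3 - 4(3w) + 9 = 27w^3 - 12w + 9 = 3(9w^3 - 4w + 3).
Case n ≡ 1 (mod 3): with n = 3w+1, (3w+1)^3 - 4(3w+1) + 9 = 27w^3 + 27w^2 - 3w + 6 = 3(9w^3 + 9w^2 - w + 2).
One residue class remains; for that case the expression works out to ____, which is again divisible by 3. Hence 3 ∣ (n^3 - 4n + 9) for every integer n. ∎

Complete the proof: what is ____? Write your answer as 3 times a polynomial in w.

Only n ≡ 2 (mod 3) is unaccounted for. Put n = 3w+2:
(3w+2)^3 - 4(3w+2) + 9 expands to 27w^3 + 54w^2 + 24w + 9,
and factoring out 3 leaves 3(9w^3 + 18w^2 + 8w + 3).

3(9w^3 + 18w^2 + 8w + 3)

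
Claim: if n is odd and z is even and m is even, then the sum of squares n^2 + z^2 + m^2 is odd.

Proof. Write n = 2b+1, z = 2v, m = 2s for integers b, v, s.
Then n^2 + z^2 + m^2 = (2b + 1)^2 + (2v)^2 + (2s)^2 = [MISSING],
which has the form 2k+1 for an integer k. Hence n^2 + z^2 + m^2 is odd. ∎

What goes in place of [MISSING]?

(2b + 1)^2 + (2v)^2 + (2s)^2 = 4b^2 + 4b + 4s^2 + 4v^2 + 1
= 2(2b^2 + 2b + 2s^2 + 2v^2) + 1.
Since 2b^2 + 2b + 2s^2 + 2v^2 is an integer, the sum of squares is of the form 2k+1 for an integer k.

2(2b^2 + 2b + 2s^2 + 2v^2) + 1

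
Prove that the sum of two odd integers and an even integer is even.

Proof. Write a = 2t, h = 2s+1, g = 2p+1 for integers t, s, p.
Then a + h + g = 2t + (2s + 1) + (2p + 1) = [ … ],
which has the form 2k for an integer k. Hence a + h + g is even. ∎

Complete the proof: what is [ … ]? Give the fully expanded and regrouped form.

Expanding: 2t + (2s + 1) + (2p + 1) = 2p + 2s + 2t + 2.
Every term is even; pulling out the factor of 2 gives 2(p + s + t + 1).

2(p + s + t + 1)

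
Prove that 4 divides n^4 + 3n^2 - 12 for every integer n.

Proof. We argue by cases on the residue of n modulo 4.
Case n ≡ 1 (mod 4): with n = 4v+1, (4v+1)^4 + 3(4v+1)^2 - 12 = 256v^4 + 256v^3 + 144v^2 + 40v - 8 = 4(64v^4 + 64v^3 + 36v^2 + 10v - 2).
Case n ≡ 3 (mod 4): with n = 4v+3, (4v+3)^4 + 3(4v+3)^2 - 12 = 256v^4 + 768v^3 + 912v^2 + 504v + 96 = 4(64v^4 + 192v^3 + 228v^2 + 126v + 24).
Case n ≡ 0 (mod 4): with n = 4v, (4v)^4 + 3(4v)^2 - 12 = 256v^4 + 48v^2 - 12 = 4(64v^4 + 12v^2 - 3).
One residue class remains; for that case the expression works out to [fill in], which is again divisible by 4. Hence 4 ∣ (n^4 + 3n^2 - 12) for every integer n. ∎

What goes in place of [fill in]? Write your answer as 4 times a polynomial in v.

Only n ≡ 2 (mod 4) is unaccounted for. Put n = 4v+2:
(4v+2)^4 + 3(4v+2)^2 - 12 expands to 256v^4 + 512v^3 + 432v^2 + 176v + 16,
and factoring out 4 leaves 4(64v^4 + 128v^3 + 108v^2 + 44v + 4).

4(64v^4 + 128v^3 + 108v^2 + 44v + 4)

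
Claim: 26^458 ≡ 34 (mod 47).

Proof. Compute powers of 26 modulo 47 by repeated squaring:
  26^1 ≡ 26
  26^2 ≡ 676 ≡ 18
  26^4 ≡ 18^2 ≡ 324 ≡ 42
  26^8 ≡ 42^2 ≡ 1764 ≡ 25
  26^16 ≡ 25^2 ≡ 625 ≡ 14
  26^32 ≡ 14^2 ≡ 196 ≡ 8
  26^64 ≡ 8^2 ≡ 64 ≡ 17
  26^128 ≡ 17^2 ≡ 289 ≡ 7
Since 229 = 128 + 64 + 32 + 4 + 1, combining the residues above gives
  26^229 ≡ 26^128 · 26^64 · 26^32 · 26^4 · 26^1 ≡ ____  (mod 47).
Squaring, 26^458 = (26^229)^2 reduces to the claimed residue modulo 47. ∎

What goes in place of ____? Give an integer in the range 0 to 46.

Multiply the listed residues: 7 · 17 · 8 · 42 · 26 = 119 → 952 → 39984 → 1039584.
Reducing modulo 47: 1039584 = 22118·47 + 38, so 26^229 ≡ 38.

38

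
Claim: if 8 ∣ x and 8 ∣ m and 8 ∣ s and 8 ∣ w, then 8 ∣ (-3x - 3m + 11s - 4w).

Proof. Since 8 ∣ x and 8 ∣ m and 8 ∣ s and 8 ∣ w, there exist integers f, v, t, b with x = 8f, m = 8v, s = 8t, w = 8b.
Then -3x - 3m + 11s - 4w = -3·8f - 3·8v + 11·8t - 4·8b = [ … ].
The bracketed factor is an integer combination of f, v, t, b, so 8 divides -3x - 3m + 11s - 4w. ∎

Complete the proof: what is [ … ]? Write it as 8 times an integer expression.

Each term has a factor of 8: -3·8f - 3·8v + 11·8t - 4·8b = 8·(-4b - 3f + 11t - 3v).
Since -4b - 3f + 11t - 3v is an integer, 8 ∣ (-3x - 3m + 11s - 4w).

8(-4b - 3f + 11t - 3v)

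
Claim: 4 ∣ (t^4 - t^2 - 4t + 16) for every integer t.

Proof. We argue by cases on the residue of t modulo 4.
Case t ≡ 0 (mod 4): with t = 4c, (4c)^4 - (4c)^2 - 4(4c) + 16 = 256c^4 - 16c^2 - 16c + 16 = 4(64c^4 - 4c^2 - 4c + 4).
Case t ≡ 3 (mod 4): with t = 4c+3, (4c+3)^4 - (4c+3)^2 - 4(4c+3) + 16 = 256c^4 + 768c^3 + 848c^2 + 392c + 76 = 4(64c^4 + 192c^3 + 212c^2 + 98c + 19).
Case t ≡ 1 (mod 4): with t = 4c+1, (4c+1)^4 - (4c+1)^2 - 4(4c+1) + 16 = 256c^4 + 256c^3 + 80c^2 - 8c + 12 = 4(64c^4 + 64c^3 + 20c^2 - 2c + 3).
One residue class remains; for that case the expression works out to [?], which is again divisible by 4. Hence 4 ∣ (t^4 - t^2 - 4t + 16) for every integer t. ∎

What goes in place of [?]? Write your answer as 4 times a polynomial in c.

4(64c^4 + 128c^3 + 92c^2 + 24c + 5)

Only t ≡ 2 (mod 4) is unaccounted for. Put t = 4c+2:
(4c+2)^4 - (4c+2)^2 - 4(4c+2) + 16 expands to 256c^4 + 512c^3 + 368c^2 + 96c + 20,
and factoring out 4 leaves 4(64c^4 + 128c^3 + 92c^2 + 24c + 5).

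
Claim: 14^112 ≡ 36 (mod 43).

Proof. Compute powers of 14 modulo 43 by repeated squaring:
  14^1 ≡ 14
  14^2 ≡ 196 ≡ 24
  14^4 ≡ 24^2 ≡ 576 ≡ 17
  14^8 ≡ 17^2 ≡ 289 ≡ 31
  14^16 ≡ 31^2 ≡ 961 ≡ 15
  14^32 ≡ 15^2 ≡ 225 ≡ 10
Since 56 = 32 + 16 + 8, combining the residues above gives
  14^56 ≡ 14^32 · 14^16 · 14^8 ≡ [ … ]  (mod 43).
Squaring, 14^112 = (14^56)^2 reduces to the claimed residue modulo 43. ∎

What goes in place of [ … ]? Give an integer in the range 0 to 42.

Multiply the listed residues: 10 · 15 · 31 = 150 → 4650.
Reducing modulo 43: 4650 = 108·43 + 6, so 14^56 ≡ 6.

6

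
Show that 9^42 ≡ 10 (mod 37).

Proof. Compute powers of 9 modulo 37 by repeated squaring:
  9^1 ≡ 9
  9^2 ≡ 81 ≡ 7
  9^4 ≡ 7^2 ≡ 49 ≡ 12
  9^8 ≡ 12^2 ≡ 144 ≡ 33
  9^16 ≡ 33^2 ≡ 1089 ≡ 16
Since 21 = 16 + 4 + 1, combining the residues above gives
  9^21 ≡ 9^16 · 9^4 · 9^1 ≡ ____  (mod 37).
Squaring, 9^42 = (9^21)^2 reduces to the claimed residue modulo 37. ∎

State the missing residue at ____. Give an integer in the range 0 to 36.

9^16 · 9^4 · 9^1 ≡ 16 · 12 · 9 = 1728.
1728 mod 37 = 26, so 9^21 ≡ 26 (mod 37).

26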